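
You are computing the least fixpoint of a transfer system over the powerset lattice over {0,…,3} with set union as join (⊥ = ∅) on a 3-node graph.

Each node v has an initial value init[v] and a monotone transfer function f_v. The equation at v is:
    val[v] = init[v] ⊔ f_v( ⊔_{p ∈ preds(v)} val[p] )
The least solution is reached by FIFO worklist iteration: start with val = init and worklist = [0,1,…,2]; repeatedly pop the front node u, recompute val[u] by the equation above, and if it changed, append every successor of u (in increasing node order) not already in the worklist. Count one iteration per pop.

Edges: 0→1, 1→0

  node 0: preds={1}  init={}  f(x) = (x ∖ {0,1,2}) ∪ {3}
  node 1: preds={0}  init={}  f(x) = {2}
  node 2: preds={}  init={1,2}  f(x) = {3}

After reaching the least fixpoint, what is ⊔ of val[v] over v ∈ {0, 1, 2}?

Trace (4 dequeues):
  [1] u=0 | in {} | out {3} | prev {} | push {}
  [2] u=1 | in {3} | out {2} | prev {} | push {0}
  [3] u=2 | in {} | out {1,2,3} | prev {1,2} | push {}
  [4] u=0 | in {2} | out {3} | ==

Converged values:
  [0] {3}
  [1] {2}
  [2] {1,2,3}

{1,2,3}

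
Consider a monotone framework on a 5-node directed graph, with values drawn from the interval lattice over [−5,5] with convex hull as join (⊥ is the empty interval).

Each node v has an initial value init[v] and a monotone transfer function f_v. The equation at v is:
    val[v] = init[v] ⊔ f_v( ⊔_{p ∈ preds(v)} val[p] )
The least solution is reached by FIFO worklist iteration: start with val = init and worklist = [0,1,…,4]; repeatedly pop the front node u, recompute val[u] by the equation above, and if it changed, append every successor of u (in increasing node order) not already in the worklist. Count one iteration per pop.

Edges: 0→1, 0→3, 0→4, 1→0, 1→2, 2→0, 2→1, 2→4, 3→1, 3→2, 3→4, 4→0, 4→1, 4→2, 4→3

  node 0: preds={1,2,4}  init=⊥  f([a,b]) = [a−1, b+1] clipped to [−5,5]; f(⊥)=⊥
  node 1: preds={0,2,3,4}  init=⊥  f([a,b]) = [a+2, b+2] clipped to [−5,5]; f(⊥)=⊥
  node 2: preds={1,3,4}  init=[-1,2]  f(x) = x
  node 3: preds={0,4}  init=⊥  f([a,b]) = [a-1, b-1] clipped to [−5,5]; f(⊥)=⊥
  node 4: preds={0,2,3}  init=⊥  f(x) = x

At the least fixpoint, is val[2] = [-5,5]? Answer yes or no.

yes

Iteration log — 17 steps:
  step 1. node 0  ⊔preds=[-1,2]  new=[-2,3]  old=⊥  +wl: 
  step 2. node 1  ⊔preds=[-2,3]  new=[0,5]  old=⊥  +wl: 0
  step 3. node 2  ⊔preds=[0,5]  new=[-1,5]  old=[-1,2]  +wl: 1
  step 4. node 3  ⊔preds=[-2,3]  new=[-3,2]  old=⊥  +wl: 2
  step 5. node 4  ⊔preds=[-3,5]  new=[-3,5]  old=⊥  +wl: 3
  step 6. node 0  ⊔preds=[-3,5]  new=[-4,5]  old=[-2,3]  +wl: 4
  step 7. node 1  ⊔preds=[-4,5]  new=[-2,5]  old=[0,5]  +wl: 0
  step 8. node 2  ⊔preds=[-3,5]  new=[-3,5]  old=[-1,5]  +wl: 1
  step 9. node 3  ⊔preds=[-4,5]  new=[-5,4]  old=[-3,2]  +wl: 2
  step 10. node 4  ⊔preds=[-5,5]  new=[-5,5]  old=[-3,5]  +wl: 3
  step 11. node 0  ⊔preds=[-5,5]  new=[-5,5]  old=[-4,5]  +wl: 4
  step 12. node 1  ⊔preds=[-5,5]  new=[-3,5]  old=[-2,5]  +wl: 0
  step 13. node 2  ⊔preds=[-5,5]  new=[-5,5]  old=[-3,5]  +wl: 1
  step 14. node 3  ⊔preds=[-5,5]  new=[-5,4]  stable
  step 15. node 4  ⊔preds=[-5,5]  new=[-5,5]  stable
  step 16. node 0  ⊔preds=[-5,5]  new=[-5,5]  stable
  step 17. node 1  ⊔preds=[-5,5]  new=[-3,5]  stable

Least fixpoint reached:
  node 0: [-5,5]
  node 1: [-3,5]
  node 2: [-5,5]
  node 3: [-5,4]
  node 4: [-5,5]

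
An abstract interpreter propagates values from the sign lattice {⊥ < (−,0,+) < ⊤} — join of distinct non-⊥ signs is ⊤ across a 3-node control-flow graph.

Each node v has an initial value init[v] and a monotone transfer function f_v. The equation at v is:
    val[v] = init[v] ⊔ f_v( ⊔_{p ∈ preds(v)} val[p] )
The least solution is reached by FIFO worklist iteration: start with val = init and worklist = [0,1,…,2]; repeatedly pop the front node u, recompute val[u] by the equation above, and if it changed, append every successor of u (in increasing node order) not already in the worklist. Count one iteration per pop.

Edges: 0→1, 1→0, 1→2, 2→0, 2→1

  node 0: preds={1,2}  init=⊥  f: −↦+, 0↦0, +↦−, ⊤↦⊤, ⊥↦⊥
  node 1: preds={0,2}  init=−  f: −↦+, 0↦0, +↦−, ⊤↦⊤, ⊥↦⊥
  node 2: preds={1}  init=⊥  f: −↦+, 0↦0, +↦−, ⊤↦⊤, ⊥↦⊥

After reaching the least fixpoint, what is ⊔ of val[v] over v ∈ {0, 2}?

⊤

Iteration log — 9 steps:
  step 1. node 0  ⊔preds=−  new=+  old=⊥  +wl: 
  step 2. node 1  ⊔preds=+  new=−  stable
  step 3. node 2  ⊔preds=−  new=+  old=⊥  +wl: 0,1
  step 4. node 0  ⊔preds=⊤  new=⊤  old=+  +wl: 
  step 5. node 1  ⊔preds=⊤  new=⊤  old=−  +wl: 0,2
  step 6. node 0  ⊔preds=⊤  new=⊤  stable
  step 7. node 2  ⊔preds=⊤  new=⊤  old=+  +wl: 0,1
  step 8. node 0  ⊔preds=⊤  new=⊤  stable
  step 9. node 1  ⊔preds=⊤  new=⊤  stable

Least fixpoint reached:
  node 0: ⊤
  node 1: ⊤
  node 2: ⊤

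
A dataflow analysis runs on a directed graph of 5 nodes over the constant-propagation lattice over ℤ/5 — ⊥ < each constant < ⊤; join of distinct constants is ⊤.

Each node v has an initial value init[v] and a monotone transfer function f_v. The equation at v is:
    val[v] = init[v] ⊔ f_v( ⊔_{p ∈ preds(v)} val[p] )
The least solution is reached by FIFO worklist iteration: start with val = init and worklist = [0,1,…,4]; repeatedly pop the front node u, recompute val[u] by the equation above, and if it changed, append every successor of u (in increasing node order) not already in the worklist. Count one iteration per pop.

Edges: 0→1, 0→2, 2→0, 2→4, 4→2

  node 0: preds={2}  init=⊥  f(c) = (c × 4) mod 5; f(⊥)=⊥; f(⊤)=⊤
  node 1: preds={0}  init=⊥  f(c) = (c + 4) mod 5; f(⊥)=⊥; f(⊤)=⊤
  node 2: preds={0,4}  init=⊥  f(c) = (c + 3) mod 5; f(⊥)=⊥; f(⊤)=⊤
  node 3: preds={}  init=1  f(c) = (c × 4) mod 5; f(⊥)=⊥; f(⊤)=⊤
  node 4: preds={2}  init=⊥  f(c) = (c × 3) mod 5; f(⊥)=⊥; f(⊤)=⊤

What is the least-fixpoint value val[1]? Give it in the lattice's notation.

⊥

Worklist (5 pops):
  #1 pop 0: in=⊥ → ⊥ (no change)
  #2 pop 1: in=⊥ → ⊥ (no change)
  #3 pop 2: in=⊥ → ⊥ (no change)
  #4 pop 3: in=⊥ → 1 (no change)
  #5 pop 4: in=⊥ → ⊥ (no change)

Fixpoint:
  val[0] = ⊥
  val[1] = ⊥
  val[2] = ⊥
  val[3] = 1
  val[4] = ⊥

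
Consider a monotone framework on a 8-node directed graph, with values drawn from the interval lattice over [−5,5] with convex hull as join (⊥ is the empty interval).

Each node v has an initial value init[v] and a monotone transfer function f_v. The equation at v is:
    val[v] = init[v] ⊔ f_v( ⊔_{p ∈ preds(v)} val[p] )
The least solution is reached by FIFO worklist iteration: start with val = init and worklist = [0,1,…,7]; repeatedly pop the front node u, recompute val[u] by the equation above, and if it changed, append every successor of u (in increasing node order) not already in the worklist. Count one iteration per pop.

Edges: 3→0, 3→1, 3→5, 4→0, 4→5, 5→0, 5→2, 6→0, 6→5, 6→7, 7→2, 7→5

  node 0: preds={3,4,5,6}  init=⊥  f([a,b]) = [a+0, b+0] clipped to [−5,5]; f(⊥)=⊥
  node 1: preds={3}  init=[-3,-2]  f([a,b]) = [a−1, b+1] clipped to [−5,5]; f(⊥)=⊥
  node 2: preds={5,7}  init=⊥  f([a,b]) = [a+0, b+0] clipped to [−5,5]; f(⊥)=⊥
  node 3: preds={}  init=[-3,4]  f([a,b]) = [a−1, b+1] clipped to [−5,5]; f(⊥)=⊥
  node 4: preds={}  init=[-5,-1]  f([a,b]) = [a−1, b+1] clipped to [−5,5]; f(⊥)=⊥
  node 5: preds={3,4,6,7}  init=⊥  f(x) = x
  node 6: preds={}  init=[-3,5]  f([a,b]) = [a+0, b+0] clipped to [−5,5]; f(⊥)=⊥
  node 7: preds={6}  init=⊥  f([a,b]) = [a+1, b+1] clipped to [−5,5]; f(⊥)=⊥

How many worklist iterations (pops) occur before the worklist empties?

11

Iteration log — 11 steps:
  step 1. node 0  ⊔preds=[-5,5]  new=[-5,5]  old=⊥  +wl: 
  step 2. node 1  ⊔preds=[-3,4]  new=[-4,5]  old=[-3,-2]  +wl: 
  step 3. node 2  ⊔preds=⊥  new=⊥  stable
  step 4. node 3  ⊔preds=⊥  new=[-3,4]  stable
  step 5. node 4  ⊔preds=⊥  new=[-5,-1]  stable
  step 6. node 5  ⊔preds=[-5,5]  new=[-5,5]  old=⊥  +wl: 0,2
  step 7. node 6  ⊔preds=⊥  new=[-3,5]  stable
  step 8. node 7  ⊔preds=[-3,5]  new=[-2,5]  old=⊥  +wl: 5
  step 9. node 0  ⊔preds=[-5,5]  new=[-5,5]  stable
  step 10. node 2  ⊔preds=[-5,5]  new=[-5,5]  old=⊥  +wl: 
  step 11. node 5  ⊔preds=[-5,5]  new=[-5,5]  stable

Least fixpoint reached:
  node 0: [-5,5]
  node 1: [-4,5]
  node 2: [-5,5]
  node 3: [-3,4]
  node 4: [-5,-1]
  node 5: [-5,5]
  node 6: [-3,5]
  node 7: [-2,5]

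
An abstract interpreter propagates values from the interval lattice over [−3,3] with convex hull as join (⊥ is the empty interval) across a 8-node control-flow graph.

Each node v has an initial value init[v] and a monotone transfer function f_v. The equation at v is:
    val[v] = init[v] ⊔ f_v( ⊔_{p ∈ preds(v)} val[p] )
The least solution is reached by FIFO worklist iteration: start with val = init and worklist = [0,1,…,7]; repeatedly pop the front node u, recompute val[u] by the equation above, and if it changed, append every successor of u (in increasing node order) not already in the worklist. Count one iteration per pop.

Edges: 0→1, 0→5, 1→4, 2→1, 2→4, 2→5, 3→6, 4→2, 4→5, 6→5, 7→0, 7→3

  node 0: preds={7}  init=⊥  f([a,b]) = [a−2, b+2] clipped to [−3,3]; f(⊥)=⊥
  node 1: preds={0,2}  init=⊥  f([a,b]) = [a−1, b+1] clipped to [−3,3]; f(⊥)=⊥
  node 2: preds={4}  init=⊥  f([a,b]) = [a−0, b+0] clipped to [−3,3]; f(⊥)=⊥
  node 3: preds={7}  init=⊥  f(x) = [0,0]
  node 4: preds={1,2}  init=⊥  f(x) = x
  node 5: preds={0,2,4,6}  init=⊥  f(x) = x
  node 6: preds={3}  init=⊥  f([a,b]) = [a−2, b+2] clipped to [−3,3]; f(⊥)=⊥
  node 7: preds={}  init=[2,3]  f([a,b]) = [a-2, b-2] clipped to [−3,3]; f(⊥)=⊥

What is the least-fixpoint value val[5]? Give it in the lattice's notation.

[-3,3]

Trace (20 dequeues):
  [1] u=0 | in [2,3] | out [0,3] | prev ⊥ | push {}
  [2] u=1 | in [0,3] | out [-1,3] | prev ⊥ | push {}
  [3] u=2 | in ⊥ | out ⊥ | ==
  [4] u=3 | in [2,3] | out [0,0] | prev ⊥ | push {}
  [5] u=4 | in [-1,3] | out [-1,3] | prev ⊥ | push {2}
  [6] u=5 | in [-1,3] | out [-1,3] | prev ⊥ | push {}
  [7] u=6 | in [0,0] | out [-2,2] | prev ⊥ | push {5}
  [8] u=7 | in ⊥ | out [2,3] | ==
  [9] u=2 | in [-1,3] | out [-1,3] | prev ⊥ | push {1,4}
  [10] u=5 | in [-2,3] | out [-2,3] | prev [-1,3] | push {}
  [11] u=1 | in [-1,3] | out [-2,3] | prev [-1,3] | push {}
  [12] u=4 | in [-2,3] | out [-2,3] | prev [-1,3] | push {2,5}
  [13] u=2 | in [-2,3] | out [-2,3] | prev [-1,3] | push {1,4}
  [14] u=5 | in [-2,3] | out [-2,3] | ==
  [15] u=1 | in [-2,3] | out [-3,3] | prev [-2,3] | push {}
  [16] u=4 | in [-3,3] | out [-3,3] | prev [-2,3] | push {2,5}
  [17] u=2 | in [-3,3] | out [-3,3] | prev [-2,3] | push {1,4}
  [18] u=5 | in [-3,3] | out [-3,3] | prev [-2,3] | push {}
  [19] u=1 | in [-3,3] | out [-3,3] | ==
  [20] u=4 | in [-3,3] | out [-3,3] | ==

Converged values:
  [0] [0,3]
  [1] [-3,3]
  [2] [-3,3]
  [3] [0,0]
  [4] [-3,3]
  [5] [-3,3]
  [6] [-2,2]
  [7] [2,3]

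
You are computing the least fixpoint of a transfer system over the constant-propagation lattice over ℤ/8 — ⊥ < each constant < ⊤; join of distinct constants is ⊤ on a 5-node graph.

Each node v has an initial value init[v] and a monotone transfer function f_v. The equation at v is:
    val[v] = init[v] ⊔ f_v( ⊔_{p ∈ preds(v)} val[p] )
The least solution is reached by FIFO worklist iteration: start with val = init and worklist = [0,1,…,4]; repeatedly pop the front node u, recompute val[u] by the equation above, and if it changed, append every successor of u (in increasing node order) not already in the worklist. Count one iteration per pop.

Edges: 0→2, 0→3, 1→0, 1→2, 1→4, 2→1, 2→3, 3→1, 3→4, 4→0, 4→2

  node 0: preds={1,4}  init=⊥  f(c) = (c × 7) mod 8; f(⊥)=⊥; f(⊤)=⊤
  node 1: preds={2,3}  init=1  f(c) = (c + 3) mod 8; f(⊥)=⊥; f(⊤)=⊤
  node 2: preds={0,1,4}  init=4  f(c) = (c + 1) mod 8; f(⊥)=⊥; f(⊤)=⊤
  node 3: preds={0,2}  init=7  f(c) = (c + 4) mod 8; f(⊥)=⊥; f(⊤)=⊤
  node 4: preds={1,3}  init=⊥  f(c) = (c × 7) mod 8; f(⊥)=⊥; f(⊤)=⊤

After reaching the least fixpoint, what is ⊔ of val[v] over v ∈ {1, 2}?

Iteration log — 9 steps:
  step 1. node 0  ⊔preds=1  new=7  old=⊥  +wl: 
  step 2. node 1  ⊔preds=⊤  new=⊤  old=1  +wl: 0
  step 3. node 2  ⊔preds=⊤  new=⊤  old=4  +wl: 1
  step 4. node 3  ⊔preds=⊤  new=⊤  old=7  +wl: 
  step 5. node 4  ⊔preds=⊤  new=⊤  old=⊥  +wl: 2
  step 6. node 0  ⊔preds=⊤  new=⊤  old=7  +wl: 3
  step 7. node 1  ⊔preds=⊤  new=⊤  stable
  step 8. node 2  ⊔preds=⊤  new=⊤  stable
  step 9. node 3  ⊔preds=⊤  new=⊤  stable

Least fixpoint reached:
  node 0: ⊤
  node 1: ⊤
  node 2: ⊤
  node 3: ⊤
  node 4: ⊤

⊤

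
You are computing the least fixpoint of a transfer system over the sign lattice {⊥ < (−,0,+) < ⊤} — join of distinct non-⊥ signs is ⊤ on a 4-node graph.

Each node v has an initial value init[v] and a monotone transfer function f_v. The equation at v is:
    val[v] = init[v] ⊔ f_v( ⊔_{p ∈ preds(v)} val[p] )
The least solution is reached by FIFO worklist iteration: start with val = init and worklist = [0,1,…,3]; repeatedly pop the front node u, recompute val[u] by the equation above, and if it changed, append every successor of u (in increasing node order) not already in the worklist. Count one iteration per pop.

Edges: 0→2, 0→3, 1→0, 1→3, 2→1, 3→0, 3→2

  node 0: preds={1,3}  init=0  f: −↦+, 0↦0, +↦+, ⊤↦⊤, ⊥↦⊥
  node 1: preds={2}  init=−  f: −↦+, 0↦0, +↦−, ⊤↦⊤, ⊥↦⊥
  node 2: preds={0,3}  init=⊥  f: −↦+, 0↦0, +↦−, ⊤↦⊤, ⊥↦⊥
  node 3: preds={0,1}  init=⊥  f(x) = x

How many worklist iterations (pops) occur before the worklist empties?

8

Worklist (8 pops):
  #1 pop 0: in=− → ⊤ (was 0); enqueue []
  #2 pop 1: in=⊥ → − (no change)
  #3 pop 2: in=⊤ → ⊤ (was ⊥); enqueue [1]
  #4 pop 3: in=⊤ → ⊤ (was ⊥); enqueue [0,2]
  #5 pop 1: in=⊤ → ⊤ (was −); enqueue [3]
  #6 pop 0: in=⊤ → ⊤ (no change)
  #7 pop 2: in=⊤ → ⊤ (no change)
  #8 pop 3: in=⊤ → ⊤ (no change)

Fixpoint:
  val[0] = ⊤
  val[1] = ⊤
  val[2] = ⊤
  val[3] = ⊤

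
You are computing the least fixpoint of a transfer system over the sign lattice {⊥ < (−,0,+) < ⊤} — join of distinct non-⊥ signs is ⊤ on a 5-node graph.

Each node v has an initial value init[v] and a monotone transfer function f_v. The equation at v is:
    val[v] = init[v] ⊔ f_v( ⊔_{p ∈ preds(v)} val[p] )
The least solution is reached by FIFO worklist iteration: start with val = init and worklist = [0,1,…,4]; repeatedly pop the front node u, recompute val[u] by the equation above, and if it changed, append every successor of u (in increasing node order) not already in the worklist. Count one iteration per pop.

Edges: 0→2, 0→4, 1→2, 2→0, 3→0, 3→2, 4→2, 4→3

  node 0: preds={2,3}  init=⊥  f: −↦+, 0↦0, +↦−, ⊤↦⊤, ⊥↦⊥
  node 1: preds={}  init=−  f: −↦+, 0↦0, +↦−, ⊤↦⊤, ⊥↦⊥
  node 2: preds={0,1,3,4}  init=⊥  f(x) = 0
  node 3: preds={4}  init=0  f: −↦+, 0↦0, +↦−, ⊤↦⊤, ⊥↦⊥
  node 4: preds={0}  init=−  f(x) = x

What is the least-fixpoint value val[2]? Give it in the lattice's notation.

Worklist (9 pops):
  #1 pop 0: in=0 → 0 (was ⊥); enqueue []
  #2 pop 1: in=⊥ → − (no change)
  #3 pop 2: in=⊤ → 0 (was ⊥); enqueue [0]
  #4 pop 3: in=− → ⊤ (was 0); enqueue [2]
  #5 pop 4: in=0 → ⊤ (was −); enqueue [3]
  #6 pop 0: in=⊤ → ⊤ (was 0); enqueue [4]
  #7 pop 2: in=⊤ → 0 (no change)
  #8 pop 3: in=⊤ → ⊤ (no change)
  #9 pop 4: in=⊤ → ⊤ (no change)

Fixpoint:
  val[0] = ⊤
  val[1] = −
  val[2] = 0
  val[3] = ⊤
  val[4] = ⊤

0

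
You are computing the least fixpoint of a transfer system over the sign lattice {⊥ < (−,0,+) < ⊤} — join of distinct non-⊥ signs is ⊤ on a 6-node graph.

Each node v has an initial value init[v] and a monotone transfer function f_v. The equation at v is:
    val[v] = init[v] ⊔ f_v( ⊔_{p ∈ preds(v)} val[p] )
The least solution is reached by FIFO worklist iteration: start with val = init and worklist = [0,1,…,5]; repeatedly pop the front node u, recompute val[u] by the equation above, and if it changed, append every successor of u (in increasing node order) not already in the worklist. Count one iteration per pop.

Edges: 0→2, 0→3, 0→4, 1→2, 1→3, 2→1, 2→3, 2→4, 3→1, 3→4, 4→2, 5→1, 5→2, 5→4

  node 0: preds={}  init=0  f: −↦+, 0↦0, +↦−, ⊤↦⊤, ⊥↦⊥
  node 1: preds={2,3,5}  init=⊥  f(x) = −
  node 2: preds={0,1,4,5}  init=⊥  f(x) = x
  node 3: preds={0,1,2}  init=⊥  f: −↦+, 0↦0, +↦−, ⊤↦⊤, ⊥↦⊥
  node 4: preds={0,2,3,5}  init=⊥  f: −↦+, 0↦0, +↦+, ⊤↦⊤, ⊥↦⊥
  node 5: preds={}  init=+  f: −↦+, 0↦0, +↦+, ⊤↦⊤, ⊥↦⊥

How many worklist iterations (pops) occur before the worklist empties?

Iteration log — 8 steps:
  step 1. node 0  ⊔preds=⊥  new=0  stable
  step 2. node 1  ⊔preds=+  new=−  old=⊥  +wl: 
  step 3. node 2  ⊔preds=⊤  new=⊤  old=⊥  +wl: 1
  step 4. node 3  ⊔preds=⊤  new=⊤  old=⊥  +wl: 
  step 5. node 4  ⊔preds=⊤  new=⊤  old=⊥  +wl: 2
  step 6. node 5  ⊔preds=⊥  new=+  stable
  step 7. node 1  ⊔preds=⊤  new=−  stable
  step 8. node 2  ⊔preds=⊤  new=⊤  stable

Least fixpoint reached:
  node 0: 0
  node 1: −
  node 2: ⊤
  node 3: ⊤
  node 4: ⊤
  node 5: +

8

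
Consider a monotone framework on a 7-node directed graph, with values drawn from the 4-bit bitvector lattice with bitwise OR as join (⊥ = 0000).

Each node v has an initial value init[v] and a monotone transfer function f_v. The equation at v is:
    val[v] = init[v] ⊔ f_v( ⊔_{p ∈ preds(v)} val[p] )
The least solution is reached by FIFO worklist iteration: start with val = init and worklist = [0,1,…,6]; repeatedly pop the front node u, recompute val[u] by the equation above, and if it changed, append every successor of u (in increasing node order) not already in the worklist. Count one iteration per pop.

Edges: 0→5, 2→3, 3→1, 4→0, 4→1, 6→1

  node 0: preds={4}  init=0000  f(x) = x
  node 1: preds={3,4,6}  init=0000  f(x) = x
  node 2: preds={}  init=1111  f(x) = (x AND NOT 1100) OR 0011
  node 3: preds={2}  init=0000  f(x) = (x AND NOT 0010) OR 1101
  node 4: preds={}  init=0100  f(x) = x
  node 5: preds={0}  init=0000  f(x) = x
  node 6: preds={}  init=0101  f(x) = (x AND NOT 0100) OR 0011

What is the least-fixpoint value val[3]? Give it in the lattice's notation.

1101

Iteration log — 8 steps:
  step 1. node 0  ⊔preds=0100  new=0100  old=0000  +wl: 
  step 2. node 1  ⊔preds=0101  new=0101  old=0000  +wl: 
  step 3. node 2  ⊔preds=0000  new=1111  stable
  step 4. node 3  ⊔preds=1111  new=1101  old=0000  +wl: 1
  step 5. node 4  ⊔preds=0000  new=0100  stable
  step 6. node 5  ⊔preds=0100  new=0100  old=0000  +wl: 
  step 7. node 6  ⊔preds=0000  new=0111  old=0101  +wl: 
  step 8. node 1  ⊔preds=1111  new=1111  old=0101  +wl: 

Least fixpoint reached:
  node 0: 0100
  node 1: 1111
  node 2: 1111
  node 3: 1101
  node 4: 0100
  node 5: 0100
  node 6: 0111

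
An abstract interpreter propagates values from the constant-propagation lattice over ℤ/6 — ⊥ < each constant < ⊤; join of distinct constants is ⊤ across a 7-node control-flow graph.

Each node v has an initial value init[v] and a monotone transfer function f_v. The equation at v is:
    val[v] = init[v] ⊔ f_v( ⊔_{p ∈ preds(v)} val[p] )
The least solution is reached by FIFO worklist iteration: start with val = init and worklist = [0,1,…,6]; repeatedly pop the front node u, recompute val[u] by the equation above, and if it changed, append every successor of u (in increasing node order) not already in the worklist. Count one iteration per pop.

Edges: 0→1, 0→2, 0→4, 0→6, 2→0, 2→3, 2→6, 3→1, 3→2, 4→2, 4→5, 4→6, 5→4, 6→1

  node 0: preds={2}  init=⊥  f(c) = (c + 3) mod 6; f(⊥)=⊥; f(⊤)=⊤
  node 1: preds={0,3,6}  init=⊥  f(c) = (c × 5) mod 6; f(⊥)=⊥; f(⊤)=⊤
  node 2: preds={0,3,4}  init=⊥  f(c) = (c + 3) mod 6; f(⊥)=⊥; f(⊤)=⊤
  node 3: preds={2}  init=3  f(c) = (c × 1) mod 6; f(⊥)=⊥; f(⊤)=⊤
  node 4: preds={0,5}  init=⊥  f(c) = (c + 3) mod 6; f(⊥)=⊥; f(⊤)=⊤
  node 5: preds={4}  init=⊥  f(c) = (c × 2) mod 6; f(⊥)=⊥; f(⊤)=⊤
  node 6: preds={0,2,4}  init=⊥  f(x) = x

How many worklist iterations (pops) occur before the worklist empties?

22

Trace (22 dequeues):
  [1] u=0 | in ⊥ | out ⊥ | ==
  [2] u=1 | in 3 | out 3 | prev ⊥ | push {}
  [3] u=2 | in 3 | out 0 | prev ⊥ | push {0}
  [4] u=3 | in 0 | out ⊤ | prev 3 | push {1,2}
  [5] u=4 | in ⊥ | out ⊥ | ==
  [6] u=5 | in ⊥ | out ⊥ | ==
  [7] u=6 | in 0 | out 0 | prev ⊥ | push {}
  [8] u=0 | in 0 | out 3 | prev ⊥ | push {4,6}
  [9] u=1 | in ⊤ | out ⊤ | prev 3 | push {}
  [10] u=2 | in ⊤ | out ⊤ | prev 0 | push {0,3}
  [11] u=4 | in 3 | out 0 | prev ⊥ | push {2,5}
  [12] u=6 | in ⊤ | out ⊤ | prev 0 | push {1}
  [13] u=0 | in ⊤ | out ⊤ | prev 3 | push {4,6}
  [14] u=3 | in ⊤ | out ⊤ | ==
  [15] u=2 | in ⊤ | out ⊤ | ==
  [16] u=5 | in 0 | out 0 | prev ⊥ | push {}
  [17] u=1 | in ⊤ | out ⊤ | ==
  [18] u=4 | in ⊤ | out ⊤ | prev 0 | push {2,5}
  [19] u=6 | in ⊤ | out ⊤ | ==
  [20] u=2 | in ⊤ | out ⊤ | ==
  [21] u=5 | in ⊤ | out ⊤ | prev 0 | push {4}
  [22] u=4 | in ⊤ | out ⊤ | ==

Converged values:
  [0] ⊤
  [1] ⊤
  [2] ⊤
  [3] ⊤
  [4] ⊤
  [5] ⊤
  [6] ⊤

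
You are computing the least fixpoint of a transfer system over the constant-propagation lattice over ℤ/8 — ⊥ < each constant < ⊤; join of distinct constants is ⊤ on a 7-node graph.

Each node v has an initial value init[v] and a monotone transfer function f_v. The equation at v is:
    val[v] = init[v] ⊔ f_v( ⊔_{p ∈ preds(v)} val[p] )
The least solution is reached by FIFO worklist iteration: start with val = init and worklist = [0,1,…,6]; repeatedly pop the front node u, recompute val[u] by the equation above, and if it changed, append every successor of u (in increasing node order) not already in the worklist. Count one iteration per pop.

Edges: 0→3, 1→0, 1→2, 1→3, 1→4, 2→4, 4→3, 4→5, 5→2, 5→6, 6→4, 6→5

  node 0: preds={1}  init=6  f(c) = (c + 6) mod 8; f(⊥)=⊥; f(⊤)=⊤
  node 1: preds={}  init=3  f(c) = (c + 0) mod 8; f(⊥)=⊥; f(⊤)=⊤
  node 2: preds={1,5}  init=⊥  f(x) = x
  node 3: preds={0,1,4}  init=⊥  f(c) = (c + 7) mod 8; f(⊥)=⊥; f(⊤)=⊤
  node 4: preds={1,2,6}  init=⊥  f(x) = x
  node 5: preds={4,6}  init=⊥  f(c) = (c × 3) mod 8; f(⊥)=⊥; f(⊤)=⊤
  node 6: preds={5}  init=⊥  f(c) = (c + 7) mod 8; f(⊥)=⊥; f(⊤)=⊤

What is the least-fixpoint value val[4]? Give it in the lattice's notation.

Trace (16 dequeues):
  [1] u=0 | in 3 | out ⊤ | prev 6 | push {}
  [2] u=1 | in ⊥ | out 3 | ==
  [3] u=2 | in 3 | out 3 | prev ⊥ | push {}
  [4] u=3 | in ⊤ | out ⊤ | prev ⊥ | push {}
  [5] u=4 | in 3 | out 3 | prev ⊥ | push {3}
  [6] u=5 | in 3 | out 1 | prev ⊥ | push {2}
  [7] u=6 | in 1 | out 0 | prev ⊥ | push {4,5}
  [8] u=3 | in ⊤ | out ⊤ | ==
  [9] u=2 | in ⊤ | out ⊤ | prev 3 | push {}
  [10] u=4 | in ⊤ | out ⊤ | prev 3 | push {3}
  [11] u=5 | in ⊤ | out ⊤ | prev 1 | push {2,6}
  [12] u=3 | in ⊤ | out ⊤ | ==
  [13] u=2 | in ⊤ | out ⊤ | ==
  [14] u=6 | in ⊤ | out ⊤ | prev 0 | push {4,5}
  [15] u=4 | in ⊤ | out ⊤ | ==
  [16] u=5 | in ⊤ | out ⊤ | ==

Converged values:
  [0] ⊤
  [1] 3
  [2] ⊤
  [3] ⊤
  [4] ⊤
  [5] ⊤
  [6] ⊤

⊤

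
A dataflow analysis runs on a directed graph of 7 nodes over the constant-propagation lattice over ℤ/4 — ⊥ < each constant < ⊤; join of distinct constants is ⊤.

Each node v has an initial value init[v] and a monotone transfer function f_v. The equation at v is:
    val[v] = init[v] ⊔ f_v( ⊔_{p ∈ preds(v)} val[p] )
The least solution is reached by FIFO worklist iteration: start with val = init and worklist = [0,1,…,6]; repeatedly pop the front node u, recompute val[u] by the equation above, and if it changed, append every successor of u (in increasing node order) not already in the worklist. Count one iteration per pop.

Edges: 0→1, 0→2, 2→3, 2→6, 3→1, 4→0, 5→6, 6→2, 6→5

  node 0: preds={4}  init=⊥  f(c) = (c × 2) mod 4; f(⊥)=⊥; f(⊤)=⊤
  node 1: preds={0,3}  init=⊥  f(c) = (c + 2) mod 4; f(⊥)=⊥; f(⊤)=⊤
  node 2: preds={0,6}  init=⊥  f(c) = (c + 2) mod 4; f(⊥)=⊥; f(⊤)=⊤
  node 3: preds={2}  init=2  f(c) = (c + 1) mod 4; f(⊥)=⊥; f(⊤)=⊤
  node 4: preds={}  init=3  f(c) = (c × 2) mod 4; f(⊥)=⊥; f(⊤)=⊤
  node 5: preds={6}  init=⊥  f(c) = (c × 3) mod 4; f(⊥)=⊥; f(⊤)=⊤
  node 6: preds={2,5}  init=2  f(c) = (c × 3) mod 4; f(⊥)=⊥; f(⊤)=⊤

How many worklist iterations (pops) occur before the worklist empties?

12

Trace (12 dequeues):
  [1] u=0 | in 3 | out 2 | prev ⊥ | push {}
  [2] u=1 | in 2 | out 0 | prev ⊥ | push {}
  [3] u=2 | in 2 | out 0 | prev ⊥ | push {}
  [4] u=3 | in 0 | out ⊤ | prev 2 | push {1}
  [5] u=4 | in ⊥ | out 3 | ==
  [6] u=5 | in 2 | out 2 | prev ⊥ | push {}
  [7] u=6 | in ⊤ | out ⊤ | prev 2 | push {2,5}
  [8] u=1 | in ⊤ | out ⊤ | prev 0 | push {}
  [9] u=2 | in ⊤ | out ⊤ | prev 0 | push {3,6}
  [10] u=5 | in ⊤ | out ⊤ | prev 2 | push {}
  [11] u=3 | in ⊤ | out ⊤ | ==
  [12] u=6 | in ⊤ | out ⊤ | ==

Converged values:
  [0] 2
  [1] ⊤
  [2] ⊤
  [3] ⊤
  [4] 3
  [5] ⊤
  [6] ⊤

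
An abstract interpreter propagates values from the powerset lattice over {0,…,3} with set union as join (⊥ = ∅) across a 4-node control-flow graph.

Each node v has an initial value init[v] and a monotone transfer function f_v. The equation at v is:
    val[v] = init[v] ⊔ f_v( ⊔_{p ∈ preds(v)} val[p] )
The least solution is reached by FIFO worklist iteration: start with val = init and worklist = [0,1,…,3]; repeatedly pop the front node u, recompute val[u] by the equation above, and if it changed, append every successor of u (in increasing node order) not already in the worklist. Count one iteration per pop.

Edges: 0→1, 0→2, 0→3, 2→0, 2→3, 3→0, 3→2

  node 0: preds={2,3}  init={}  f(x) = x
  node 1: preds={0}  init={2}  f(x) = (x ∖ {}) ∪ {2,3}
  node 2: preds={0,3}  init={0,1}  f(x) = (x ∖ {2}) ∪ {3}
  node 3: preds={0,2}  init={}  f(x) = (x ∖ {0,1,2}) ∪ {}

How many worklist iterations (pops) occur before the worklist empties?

Trace (8 dequeues):
  [1] u=0 | in {0,1} | out {0,1} | prev {} | push {}
  [2] u=1 | in {0,1} | out {0,1,2,3} | prev {2} | push {}
  [3] u=2 | in {0,1} | out {0,1,3} | prev {0,1} | push {0}
  [4] u=3 | in {0,1,3} | out {3} | prev {} | push {2}
  [5] u=0 | in {0,1,3} | out {0,1,3} | prev {0,1} | push {1,3}
  [6] u=2 | in {0,1,3} | out {0,1,3} | ==
  [7] u=1 | in {0,1,3} | out {0,1,2,3} | ==
  [8] u=3 | in {0,1,3} | out {3} | ==

Converged values:
  [0] {0,1,3}
  [1] {0,1,2,3}
  [2] {0,1,3}
  [3] {3}

8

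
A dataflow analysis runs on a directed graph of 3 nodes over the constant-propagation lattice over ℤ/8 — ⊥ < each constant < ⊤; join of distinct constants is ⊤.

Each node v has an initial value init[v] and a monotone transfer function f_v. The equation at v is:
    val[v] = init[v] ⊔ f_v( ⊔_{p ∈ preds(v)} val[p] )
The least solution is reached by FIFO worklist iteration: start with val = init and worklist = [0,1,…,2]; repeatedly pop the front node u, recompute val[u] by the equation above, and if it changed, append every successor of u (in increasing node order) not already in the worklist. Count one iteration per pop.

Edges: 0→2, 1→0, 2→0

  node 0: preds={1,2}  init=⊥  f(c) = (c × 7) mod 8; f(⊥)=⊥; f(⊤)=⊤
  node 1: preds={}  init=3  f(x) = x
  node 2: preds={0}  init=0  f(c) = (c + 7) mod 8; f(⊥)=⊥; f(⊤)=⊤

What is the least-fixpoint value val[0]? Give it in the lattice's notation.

⊤

Trace (4 dequeues):
  [1] u=0 | in ⊤ | out ⊤ | prev ⊥ | push {}
  [2] u=1 | in ⊥ | out 3 | ==
  [3] u=2 | in ⊤ | out ⊤ | prev 0 | push {0}
  [4] u=0 | in ⊤ | out ⊤ | ==

Converged values:
  [0] ⊤
  [1] 3
  [2] ⊤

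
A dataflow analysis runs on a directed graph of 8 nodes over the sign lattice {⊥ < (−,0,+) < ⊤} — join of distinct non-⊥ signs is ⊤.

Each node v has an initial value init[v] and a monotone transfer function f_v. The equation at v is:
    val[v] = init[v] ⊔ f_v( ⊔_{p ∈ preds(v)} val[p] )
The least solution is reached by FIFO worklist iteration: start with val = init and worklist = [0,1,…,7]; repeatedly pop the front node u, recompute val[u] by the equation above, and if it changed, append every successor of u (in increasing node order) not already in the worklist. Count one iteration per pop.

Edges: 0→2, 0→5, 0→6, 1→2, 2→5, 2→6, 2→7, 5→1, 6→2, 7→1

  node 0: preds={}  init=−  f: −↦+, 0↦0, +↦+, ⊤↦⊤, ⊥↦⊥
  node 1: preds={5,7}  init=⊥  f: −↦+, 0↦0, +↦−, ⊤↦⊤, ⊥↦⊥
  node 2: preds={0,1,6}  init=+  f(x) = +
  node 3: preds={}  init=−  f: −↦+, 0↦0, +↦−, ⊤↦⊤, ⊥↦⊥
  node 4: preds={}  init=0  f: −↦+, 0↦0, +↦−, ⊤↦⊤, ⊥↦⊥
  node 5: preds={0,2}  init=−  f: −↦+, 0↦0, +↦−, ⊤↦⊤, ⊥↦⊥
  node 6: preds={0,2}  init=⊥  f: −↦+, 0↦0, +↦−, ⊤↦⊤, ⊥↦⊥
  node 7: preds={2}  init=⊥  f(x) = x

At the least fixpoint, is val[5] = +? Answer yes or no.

Iteration log — 10 steps:
  step 1. node 0  ⊔preds=⊥  new=−  stable
  step 2. node 1  ⊔preds=−  new=+  old=⊥  +wl: 
  step 3. node 2  ⊔preds=⊤  new=+  stable
  step 4. node 3  ⊔preds=⊥  new=−  stable
  step 5. node 4  ⊔preds=⊥  new=0  stable
  step 6. node 5  ⊔preds=⊤  new=⊤  old=−  +wl: 1
  step 7. node 6  ⊔preds=⊤  new=⊤  old=⊥  +wl: 2
  step 8. node 7  ⊔preds=+  new=+  old=⊥  +wl: 
  step 9. node 1  ⊔preds=⊤  new=⊤  old=+  +wl: 
  step 10. node 2  ⊔preds=⊤  new=+  stable

Least fixpoint reached:
  node 0: −
  node 1: ⊤
  node 2: +
  node 3: −
  node 4: 0
  node 5: ⊤
  node 6: ⊤
  node 7: +

no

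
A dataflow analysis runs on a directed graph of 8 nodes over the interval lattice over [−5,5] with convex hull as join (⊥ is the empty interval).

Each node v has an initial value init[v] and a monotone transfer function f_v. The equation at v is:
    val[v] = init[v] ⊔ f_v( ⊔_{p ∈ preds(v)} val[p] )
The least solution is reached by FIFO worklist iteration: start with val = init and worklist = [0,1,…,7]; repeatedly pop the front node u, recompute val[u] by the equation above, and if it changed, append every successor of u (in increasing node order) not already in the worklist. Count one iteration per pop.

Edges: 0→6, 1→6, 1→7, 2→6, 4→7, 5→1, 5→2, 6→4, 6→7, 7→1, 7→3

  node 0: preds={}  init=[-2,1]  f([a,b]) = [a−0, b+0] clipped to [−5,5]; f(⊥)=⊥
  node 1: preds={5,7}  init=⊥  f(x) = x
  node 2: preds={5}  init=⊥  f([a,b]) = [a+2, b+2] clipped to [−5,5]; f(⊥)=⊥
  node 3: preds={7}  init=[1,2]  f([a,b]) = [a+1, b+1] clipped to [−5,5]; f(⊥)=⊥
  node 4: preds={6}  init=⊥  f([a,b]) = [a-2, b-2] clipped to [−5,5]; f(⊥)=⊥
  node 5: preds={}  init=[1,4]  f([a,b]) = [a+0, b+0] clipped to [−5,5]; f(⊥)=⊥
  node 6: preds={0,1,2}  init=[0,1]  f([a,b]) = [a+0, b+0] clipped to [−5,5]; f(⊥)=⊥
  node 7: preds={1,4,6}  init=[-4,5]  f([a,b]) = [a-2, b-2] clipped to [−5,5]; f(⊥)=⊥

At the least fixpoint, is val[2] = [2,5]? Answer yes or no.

no

Trace (15 dequeues):
  [1] u=0 | in ⊥ | out [-2,1] | ==
  [2] u=1 | in [-4,5] | out [-4,5] | prev ⊥ | push {}
  [3] u=2 | in [1,4] | out [3,5] | prev ⊥ | push {}
  [4] u=3 | in [-4,5] | out [-3,5] | prev [1,2] | push {}
  [5] u=4 | in [0,1] | out [-2,-1] | prev ⊥ | push {}
  [6] u=5 | in ⊥ | out [1,4] | ==
  [7] u=6 | in [-4,5] | out [-4,5] | prev [0,1] | push {4}
  [8] u=7 | in [-4,5] | out [-5,5] | prev [-4,5] | push {1,3}
  [9] u=4 | in [-4,5] | out [-5,3] | prev [-2,-1] | push {7}
  [10] u=1 | in [-5,5] | out [-5,5] | prev [-4,5] | push {6}
  [11] u=3 | in [-5,5] | out [-4,5] | prev [-3,5] | push {}
  [12] u=7 | in [-5,5] | out [-5,5] | ==
  [13] u=6 | in [-5,5] | out [-5,5] | prev [-4,5] | push {4,7}
  [14] u=4 | in [-5,5] | out [-5,3] | ==
  [15] u=7 | in [-5,5] | out [-5,5] | ==

Converged values:
  [0] [-2,1]
  [1] [-5,5]
  [2] [3,5]
  [3] [-4,5]
  [4] [-5,3]
  [5] [1,4]
  [6] [-5,5]
  [7] [-5,5]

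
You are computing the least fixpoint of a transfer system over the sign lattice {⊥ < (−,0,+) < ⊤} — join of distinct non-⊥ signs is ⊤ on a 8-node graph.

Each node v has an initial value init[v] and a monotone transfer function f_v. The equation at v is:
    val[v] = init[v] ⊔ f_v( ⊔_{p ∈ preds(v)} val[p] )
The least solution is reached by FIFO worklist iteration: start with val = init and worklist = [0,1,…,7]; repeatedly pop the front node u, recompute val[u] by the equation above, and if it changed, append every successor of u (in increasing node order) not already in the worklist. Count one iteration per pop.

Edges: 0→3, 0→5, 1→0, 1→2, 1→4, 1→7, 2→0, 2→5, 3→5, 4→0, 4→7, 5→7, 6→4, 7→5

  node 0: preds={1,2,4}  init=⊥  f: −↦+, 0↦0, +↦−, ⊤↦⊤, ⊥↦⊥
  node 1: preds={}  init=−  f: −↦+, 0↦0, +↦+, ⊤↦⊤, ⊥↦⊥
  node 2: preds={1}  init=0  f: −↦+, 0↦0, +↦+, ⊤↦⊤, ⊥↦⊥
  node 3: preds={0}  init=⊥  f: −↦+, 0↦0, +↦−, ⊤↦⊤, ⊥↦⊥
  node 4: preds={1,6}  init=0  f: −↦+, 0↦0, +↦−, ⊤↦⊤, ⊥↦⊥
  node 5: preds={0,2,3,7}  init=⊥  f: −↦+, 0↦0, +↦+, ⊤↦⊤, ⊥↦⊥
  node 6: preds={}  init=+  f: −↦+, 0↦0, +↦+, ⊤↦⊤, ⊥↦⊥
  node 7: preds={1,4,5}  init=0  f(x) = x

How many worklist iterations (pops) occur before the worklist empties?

10

Iteration log — 10 steps:
  step 1. node 0  ⊔preds=⊤  new=⊤  old=⊥  +wl: 
  step 2. node 1  ⊔preds=⊥  new=−  stable
  step 3. node 2  ⊔preds=−  new=⊤  old=0  +wl: 0
  step 4. node 3  ⊔preds=⊤  new=⊤  old=⊥  +wl: 
  step 5. node 4  ⊔preds=⊤  new=⊤  old=0  +wl: 
  step 6. node 5  ⊔preds=⊤  new=⊤  old=⊥  +wl: 
  step 7. node 6  ⊔preds=⊥  new=+  stable
  step 8. node 7  ⊔preds=⊤  new=⊤  old=0  +wl: 5
  step 9. node 0  ⊔preds=⊤  new=⊤  stable
  step 10. node 5  ⊔preds=⊤  new=⊤  stable

Least fixpoint reached:
  node 0: ⊤
  node 1: −
  node 2: ⊤
  node 3: ⊤
  node 4: ⊤
  node 5: ⊤
  node 6: +
  node 7: ⊤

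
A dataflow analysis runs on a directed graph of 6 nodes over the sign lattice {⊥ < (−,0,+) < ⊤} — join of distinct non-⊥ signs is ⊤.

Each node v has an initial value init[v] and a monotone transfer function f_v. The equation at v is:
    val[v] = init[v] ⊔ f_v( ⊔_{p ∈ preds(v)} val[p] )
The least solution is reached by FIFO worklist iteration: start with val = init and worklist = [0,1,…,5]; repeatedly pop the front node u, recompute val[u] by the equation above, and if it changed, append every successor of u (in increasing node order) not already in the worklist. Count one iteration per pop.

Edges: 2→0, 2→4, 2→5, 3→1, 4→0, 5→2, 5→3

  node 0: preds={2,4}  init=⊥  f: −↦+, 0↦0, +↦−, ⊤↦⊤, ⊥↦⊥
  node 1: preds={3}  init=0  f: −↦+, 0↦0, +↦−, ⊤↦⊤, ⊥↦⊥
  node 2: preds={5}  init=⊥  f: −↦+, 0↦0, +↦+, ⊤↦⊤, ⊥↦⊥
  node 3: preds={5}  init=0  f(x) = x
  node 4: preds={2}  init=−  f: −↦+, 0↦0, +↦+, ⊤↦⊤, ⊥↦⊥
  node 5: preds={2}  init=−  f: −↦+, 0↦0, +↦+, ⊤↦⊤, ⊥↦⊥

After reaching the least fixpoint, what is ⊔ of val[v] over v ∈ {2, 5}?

Iteration log — 13 steps:
  step 1. node 0  ⊔preds=−  new=+  old=⊥  +wl: 
  step 2. node 1  ⊔preds=0  new=0  stable
  step 3. node 2  ⊔preds=−  new=+  old=⊥  +wl: 0
  step 4. node 3  ⊔preds=−  new=⊤  old=0  +wl: 1
  step 5. node 4  ⊔preds=+  new=⊤  old=−  +wl: 
  step 6. node 5  ⊔preds=+  new=⊤  old=−  +wl: 2,3
  step 7. node 0  ⊔preds=⊤  new=⊤  old=+  +wl: 
  step 8. node 1  ⊔preds=⊤  new=⊤  old=0  +wl: 
  step 9. node 2  ⊔preds=⊤  new=⊤  old=+  +wl: 0,4,5
  step 10. node 3  ⊔preds=⊤  new=⊤  stable
  step 11. node 0  ⊔preds=⊤  new=⊤  stable
  step 12. node 4  ⊔preds=⊤  new=⊤  stable
  step 13. node 5  ⊔preds=⊤  new=⊤  stable

Least fixpoint reached:
  node 0: ⊤
  node 1: ⊤
  node 2: ⊤
  node 3: ⊤
  node 4: ⊤
  node 5: ⊤

⊤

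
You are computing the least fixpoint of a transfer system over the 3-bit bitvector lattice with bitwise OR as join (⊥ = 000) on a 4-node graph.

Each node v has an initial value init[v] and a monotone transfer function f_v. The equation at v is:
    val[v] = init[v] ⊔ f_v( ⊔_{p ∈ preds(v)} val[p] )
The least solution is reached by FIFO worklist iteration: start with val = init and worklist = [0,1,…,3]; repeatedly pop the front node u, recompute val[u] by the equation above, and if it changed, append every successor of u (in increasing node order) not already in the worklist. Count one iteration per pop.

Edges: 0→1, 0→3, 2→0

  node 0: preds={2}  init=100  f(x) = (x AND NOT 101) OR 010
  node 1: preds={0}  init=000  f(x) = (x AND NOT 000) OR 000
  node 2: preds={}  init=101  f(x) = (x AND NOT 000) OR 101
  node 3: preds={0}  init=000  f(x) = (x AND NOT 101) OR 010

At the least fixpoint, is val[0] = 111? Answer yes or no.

Worklist (4 pops):
  #1 pop 0: in=101 → 110 (was 100); enqueue []
  #2 pop 1: in=110 → 110 (was 000); enqueue []
  #3 pop 2: in=000 → 101 (no change)
  #4 pop 3: in=110 → 010 (was 000); enqueue []

Fixpoint:
  val[0] = 110
  val[1] = 110
  val[2] = 101
  val[3] = 010

no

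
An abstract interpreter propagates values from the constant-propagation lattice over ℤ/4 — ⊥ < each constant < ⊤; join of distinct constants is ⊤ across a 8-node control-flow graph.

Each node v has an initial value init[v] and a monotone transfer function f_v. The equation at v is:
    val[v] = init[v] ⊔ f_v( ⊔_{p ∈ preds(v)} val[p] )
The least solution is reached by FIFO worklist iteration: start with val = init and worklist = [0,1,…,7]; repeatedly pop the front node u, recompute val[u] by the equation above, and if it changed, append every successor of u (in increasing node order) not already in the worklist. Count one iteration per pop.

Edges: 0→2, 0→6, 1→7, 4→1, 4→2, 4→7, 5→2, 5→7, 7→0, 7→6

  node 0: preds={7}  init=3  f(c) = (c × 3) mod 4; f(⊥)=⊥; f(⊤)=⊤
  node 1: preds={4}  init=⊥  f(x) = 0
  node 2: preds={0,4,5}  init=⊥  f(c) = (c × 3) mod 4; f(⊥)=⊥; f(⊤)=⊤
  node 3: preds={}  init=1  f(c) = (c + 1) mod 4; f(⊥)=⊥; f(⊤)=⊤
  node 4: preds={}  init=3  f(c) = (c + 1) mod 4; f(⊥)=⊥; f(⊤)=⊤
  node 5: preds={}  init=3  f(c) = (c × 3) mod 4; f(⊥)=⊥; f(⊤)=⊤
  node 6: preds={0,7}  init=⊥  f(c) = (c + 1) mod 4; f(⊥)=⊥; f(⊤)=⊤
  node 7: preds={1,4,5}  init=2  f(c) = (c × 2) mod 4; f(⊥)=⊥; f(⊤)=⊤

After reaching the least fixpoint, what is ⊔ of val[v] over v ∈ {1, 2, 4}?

Trace (10 dequeues):
  [1] u=0 | in 2 | out ⊤ | prev 3 | push {}
  [2] u=1 | in 3 | out 0 | prev ⊥ | push {}
  [3] u=2 | in ⊤ | out ⊤ | prev ⊥ | push {}
  [4] u=3 | in ⊥ | out 1 | ==
  [5] u=4 | in ⊥ | out 3 | ==
  [6] u=5 | in ⊥ | out 3 | ==
  [7] u=6 | in ⊤ | out ⊤ | prev ⊥ | push {}
  [8] u=7 | in ⊤ | out ⊤ | prev 2 | push {0,6}
  [9] u=0 | in ⊤ | out ⊤ | ==
  [10] u=6 | in ⊤ | out ⊤ | ==

Converged values:
  [0] ⊤
  [1] 0
  [2] ⊤
  [3] 1
  [4] 3
  [5] 3
  [6] ⊤
  [7] ⊤

⊤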